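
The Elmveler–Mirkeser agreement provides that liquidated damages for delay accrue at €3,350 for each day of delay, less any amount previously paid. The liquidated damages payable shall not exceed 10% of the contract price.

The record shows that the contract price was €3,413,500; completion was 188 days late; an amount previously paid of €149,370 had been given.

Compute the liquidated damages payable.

€341,350

Per-day damages: 188 × €3,350 = €629,800
Less amount previously paid: €629,800 − €149,370 = €480,430
Cap: 10% of €3,413,500 = €341,350
Cap at €341,350: €480,430 exceeds the cap → €341,350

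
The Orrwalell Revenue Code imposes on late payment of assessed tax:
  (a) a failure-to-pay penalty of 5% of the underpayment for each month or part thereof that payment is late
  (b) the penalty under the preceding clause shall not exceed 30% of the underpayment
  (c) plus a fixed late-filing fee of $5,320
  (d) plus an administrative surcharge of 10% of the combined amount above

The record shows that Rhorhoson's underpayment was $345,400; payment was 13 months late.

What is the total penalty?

$119,834

Accrued rate: 5% × 13 = 65%, capped at 30% → 30%
Failure-to-pay penalty: 30% of $345,400 = $103,620
Penalty before surcharge: $103,620 + $5,320 = $108,940
Administrative surcharge: 10% of $108,940 = $10,894
Total penalty: $108,940 + $10,894 = $119,834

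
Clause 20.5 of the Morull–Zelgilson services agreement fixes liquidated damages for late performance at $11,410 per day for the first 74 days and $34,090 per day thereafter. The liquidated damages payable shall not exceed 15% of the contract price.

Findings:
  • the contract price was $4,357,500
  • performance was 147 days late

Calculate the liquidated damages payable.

First 74 days: 74 × $11,410 = $844,340
Remaining days: (147 − 74) × $34,090 = $2,488,570
Accrued per-day damages: $844,340 + $2,488,570 = $3,332,910
Cap: 15% of $4,357,500 = $653,625
Cap at $653,625: $3,332,910 exceeds the cap → $653,625

Liquidated damages: $653,625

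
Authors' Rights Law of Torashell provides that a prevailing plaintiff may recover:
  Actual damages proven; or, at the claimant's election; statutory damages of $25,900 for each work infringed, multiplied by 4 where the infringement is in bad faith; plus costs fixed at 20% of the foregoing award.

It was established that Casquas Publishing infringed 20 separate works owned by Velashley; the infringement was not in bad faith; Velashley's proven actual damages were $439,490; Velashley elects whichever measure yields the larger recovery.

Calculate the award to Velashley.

Statutory damages: 20 × $25,900 = $518,000
Infringement not in bad faith: no ×4 enhancement.
Greater of actual damages ($439,490) or statutory damages ($518,000): $518,000
Costs: 20% of $518,000 = $103,600
Award plus costs: $518,000 + $103,600 = $621,600

$621,600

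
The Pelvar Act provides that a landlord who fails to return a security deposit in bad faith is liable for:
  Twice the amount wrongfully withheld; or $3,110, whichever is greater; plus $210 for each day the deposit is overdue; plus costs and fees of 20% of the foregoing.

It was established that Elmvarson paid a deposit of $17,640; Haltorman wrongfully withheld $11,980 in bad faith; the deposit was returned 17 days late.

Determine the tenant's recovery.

Doubled: 2 × $11,980 = $23,960
Minimum $3,110: $23,960 meets the minimum, no increase.
Late-return penalty: 17 × $210 = $3,570
Damages plus late penalty: $23,960 + $3,570 = $27,530
Costs and fees: 20% of $27,530 = $5,506
Total recovery: $27,530 + $5,506 = $33,036

$33,036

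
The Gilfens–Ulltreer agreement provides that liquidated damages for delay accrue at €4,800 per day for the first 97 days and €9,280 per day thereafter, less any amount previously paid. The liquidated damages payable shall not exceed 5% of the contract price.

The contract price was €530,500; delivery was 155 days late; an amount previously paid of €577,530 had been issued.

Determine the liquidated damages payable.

€26,525

First 97 days: 97 × €4,800 = €465,600
Remaining days: (155 − 97) × €9,280 = €538,240
Accrued per-day damages: €465,600 + €538,240 = €1,003,840
Less amount previously paid: €1,003,840 − €577,530 = €426,310
Cap: 5% of €530,500 = €26,525
Cap at €26,525: €426,310 exceeds the cap → €26,525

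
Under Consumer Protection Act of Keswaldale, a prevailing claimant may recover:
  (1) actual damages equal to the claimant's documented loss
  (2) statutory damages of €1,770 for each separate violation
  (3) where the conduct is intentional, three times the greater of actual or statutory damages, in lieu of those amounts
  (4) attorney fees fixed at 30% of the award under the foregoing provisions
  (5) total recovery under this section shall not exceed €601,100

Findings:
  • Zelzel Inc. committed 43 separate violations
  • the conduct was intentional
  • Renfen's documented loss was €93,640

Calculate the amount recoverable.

Statutory damages: 43 × €1,770 = €76,110
Greater of actual damages (€93,640) or statutory damages (€76,110): €93,640
Trebled: 3 × €93,640 = €280,920
Attorney fees: 30% of €280,920 = €84,276
Total before cap: €280,920 + €84,276 = €365,196
Cap at €601,100: €365,196 is within the cap, no reduction.

€365,196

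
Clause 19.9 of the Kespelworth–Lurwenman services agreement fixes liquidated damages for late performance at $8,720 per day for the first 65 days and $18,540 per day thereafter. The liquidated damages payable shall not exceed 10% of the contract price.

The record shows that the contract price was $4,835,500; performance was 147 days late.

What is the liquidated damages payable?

First 65 days: 65 × $8,720 = $566,800
Remaining days: (147 − 65) × $18,540 = $1,520,280
Accrued per-day damages: $566,800 + $1,520,280 = $2,087,080
Cap: 10% of $4,835,500 = $483,550
Cap at $483,550: $2,087,080 exceeds the cap → $483,550

$483,550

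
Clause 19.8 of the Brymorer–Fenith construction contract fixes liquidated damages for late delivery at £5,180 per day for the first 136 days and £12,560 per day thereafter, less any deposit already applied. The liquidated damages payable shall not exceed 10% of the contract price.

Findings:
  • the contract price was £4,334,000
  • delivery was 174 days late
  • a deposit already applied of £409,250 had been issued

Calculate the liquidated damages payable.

First 136 days: 136 × £5,180 = £704,480
Remaining days: (174 − 136) × £12,560 = £477,280
Accrued per-day damages: £704,480 + £477,280 = £1,181,760
Less deposit already applied: £1,181,760 − £409,250 = £772,510
Cap: 10% of £4,334,000 = £433,400
Cap at £433,400: £772,510 exceeds the cap → £433,400

£433,400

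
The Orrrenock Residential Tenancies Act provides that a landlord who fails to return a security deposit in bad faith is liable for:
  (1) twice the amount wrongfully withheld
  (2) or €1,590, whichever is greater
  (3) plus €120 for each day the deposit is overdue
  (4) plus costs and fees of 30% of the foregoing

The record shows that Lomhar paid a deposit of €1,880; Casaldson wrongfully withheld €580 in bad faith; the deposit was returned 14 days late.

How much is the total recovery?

Doubled: 2 × €580 = €1,160
Minimum €1,590: €1,160 is below the minimum → €1,590
Late-return penalty: 14 × €120 = €1,680
Damages plus late penalty: €1,590 + €1,680 = €3,270
Costs and fees: 30% of €3,270 = €981
Total recovery: €3,270 + €981 = €4,251

Recovery: €4,251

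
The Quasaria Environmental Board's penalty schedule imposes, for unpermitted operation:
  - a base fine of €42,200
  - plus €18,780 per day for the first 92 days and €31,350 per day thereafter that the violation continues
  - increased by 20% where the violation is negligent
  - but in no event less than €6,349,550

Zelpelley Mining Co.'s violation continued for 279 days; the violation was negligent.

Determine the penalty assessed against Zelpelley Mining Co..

€9,158,892

First 92 days: 92 × €18,780 = €1,727,760
Remaining days: (279 − 92) × €31,350 = €5,862,450
Per-day component: €1,727,760 + €5,862,450 = €7,590,210
Base plus per-day: €42,200 + €7,590,210 = €7,632,410
Enhancement: 20% of €7,632,410 = €1,526,482
Enhanced fine: €7,632,410 + €1,526,482 = €9,158,892
Minimum €6,349,550: €9,158,892 meets the minimum, no increase.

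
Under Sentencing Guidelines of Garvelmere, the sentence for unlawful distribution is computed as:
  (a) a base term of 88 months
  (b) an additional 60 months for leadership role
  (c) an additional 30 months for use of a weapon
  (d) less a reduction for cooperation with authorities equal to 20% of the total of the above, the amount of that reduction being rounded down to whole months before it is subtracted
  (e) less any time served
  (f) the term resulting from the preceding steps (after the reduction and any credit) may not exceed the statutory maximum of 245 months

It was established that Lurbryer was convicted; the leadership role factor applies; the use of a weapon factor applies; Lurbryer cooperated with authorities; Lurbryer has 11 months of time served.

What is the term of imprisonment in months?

Leadership role enhancement: +60 months
Use of a weapon enhancement: +30 months
Adjusted term: 88 months + 60 months + 30 months = 178 months
Cooperation with authorities reduction: 20% of 178 months = 35 months (rounded down)
After reduction: 178 − 35 = 143 months
Less time served: 143 months − 11 months = 132 months
Cap at 245 months: 132 months is within the cap, no reduction.

132 months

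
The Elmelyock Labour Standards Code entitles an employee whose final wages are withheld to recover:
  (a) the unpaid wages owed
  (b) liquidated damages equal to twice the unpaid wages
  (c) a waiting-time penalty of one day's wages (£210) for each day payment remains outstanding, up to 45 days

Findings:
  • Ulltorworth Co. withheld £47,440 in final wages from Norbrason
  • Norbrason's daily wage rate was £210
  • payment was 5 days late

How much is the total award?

Doubled: 2 × £47,440 = £94,880
Penalty days: min(5, 45) = 5
Waiting-time penalty: 5 × £210 = £1,050
Total award: £47,440 + £94,880 + £1,050 = £143,370

£143,370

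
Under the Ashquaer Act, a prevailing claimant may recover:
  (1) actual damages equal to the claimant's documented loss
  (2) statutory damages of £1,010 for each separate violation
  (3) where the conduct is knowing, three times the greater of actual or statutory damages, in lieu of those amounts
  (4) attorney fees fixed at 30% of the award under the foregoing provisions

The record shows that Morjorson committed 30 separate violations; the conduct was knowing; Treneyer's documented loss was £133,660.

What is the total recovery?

£521,274

Statutory damages: 30 × £1,010 = £30,300
Greater of actual damages (£133,660) or statutory damages (£30,300): £133,660
Trebled: 3 × £133,660 = £400,980
Attorney fees: 30% of £400,980 = £120,294
Total recovery: £400,980 + £120,294 = £521,274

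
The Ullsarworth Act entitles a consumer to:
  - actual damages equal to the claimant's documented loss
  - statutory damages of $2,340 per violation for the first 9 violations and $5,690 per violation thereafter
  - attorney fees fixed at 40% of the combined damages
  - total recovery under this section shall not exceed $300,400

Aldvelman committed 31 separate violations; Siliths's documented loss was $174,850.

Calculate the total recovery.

First 9 violations: 9 × $2,340 = $21,060
Remaining violations: (31 − 9) × $5,690 = $125,180
Statutory damages: $21,060 + $125,180 = $146,240
Combined damages: $174,850 + $146,240 = $321,090
Attorney fees: 40% of $321,090 = $128,436
Total before cap: $321,090 + $128,436 = $449,526
Cap at $300,400: $449,526 exceeds the cap → $300,400

Total recovery: $300,400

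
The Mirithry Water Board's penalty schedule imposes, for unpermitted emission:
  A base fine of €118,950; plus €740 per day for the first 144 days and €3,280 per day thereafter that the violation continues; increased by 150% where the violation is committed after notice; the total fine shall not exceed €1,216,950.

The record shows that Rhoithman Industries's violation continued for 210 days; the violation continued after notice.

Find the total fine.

€1,104,975

First 144 days: 144 × €740 = €106,560
Remaining days: (210 − 144) × €3,280 = €216,480
Per-day component: €106,560 + €216,480 = €323,040
Base plus per-day: €118,950 + €323,040 = €441,990
Enhancement: 150% of €441,990 = €662,985
Enhanced fine: €441,990 + €662,985 = €1,104,975
Cap at €1,216,950: €1,104,975 is within the cap, no reduction.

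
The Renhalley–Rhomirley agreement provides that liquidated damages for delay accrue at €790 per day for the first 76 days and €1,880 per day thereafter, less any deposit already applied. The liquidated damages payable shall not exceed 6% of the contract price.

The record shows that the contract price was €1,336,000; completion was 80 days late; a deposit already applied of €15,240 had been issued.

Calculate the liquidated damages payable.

First 76 days: 76 × €790 = €60,040
Remaining days: (80 − 76) × €1,880 = €7,520
Accrued per-day damages: €60,040 + €7,520 = €67,560
Less deposit already applied: €67,560 − €15,240 = €52,320
Cap: 6% of €1,336,000 = €80,160
Cap at €80,160: €52,320 is within the cap, no reduction.

€52,320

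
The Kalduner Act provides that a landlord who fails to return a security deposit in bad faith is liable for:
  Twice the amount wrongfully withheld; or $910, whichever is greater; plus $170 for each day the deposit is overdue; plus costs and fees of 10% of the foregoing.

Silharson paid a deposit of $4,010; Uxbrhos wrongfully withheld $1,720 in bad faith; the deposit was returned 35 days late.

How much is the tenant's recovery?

Doubled: 2 × $1,720 = $3,440
Minimum $910: $3,440 meets the minimum, no increase.
Late-return penalty: 35 × $170 = $5,950
Damages plus late penalty: $3,440 + $5,950 = $9,390
Costs and fees: 10% of $9,390 = $939
Total recovery: $9,390 + $939 = $10,329

$10,329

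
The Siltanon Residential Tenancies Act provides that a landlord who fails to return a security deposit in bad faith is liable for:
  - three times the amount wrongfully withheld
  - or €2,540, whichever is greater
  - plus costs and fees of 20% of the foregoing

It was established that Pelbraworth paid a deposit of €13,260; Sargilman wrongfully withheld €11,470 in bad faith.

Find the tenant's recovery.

Trebled: 3 × €11,470 = €34,410
Minimum €2,540: €34,410 meets the minimum, no increase.
Costs and fees: 20% of €34,410 = €6,882
Total recovery: €34,410 + €6,882 = €41,292

Recovery: €41,292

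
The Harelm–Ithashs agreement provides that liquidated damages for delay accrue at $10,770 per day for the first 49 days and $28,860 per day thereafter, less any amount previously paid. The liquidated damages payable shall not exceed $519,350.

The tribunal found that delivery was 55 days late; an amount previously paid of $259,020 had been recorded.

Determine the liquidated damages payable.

First 49 days: 49 × $10,770 = $527,730
Remaining days: (55 − 49) × $28,860 = $173,160
Accrued per-day damages: $527,730 + $173,160 = $700,890
Less amount previously paid: $700,890 − $259,020 = $441,870
Cap at $519,350: $441,870 is within the cap, no reduction.

$441,870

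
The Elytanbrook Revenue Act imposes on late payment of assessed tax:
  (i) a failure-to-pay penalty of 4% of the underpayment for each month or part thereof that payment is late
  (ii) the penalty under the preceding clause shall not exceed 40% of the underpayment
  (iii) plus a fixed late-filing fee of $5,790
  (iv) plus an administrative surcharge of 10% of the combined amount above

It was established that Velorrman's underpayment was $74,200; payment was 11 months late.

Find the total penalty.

$39,017

Accrued rate: 4% × 11 = 44%, capped at 40% → 40%
Failure-to-pay penalty: 40% of $74,200 = $29,680
Penalty before surcharge: $29,680 + $5,790 = $35,470
Administrative surcharge: 10% of $35,470 = $3,547
Total penalty: $35,470 + $3,547 = $39,017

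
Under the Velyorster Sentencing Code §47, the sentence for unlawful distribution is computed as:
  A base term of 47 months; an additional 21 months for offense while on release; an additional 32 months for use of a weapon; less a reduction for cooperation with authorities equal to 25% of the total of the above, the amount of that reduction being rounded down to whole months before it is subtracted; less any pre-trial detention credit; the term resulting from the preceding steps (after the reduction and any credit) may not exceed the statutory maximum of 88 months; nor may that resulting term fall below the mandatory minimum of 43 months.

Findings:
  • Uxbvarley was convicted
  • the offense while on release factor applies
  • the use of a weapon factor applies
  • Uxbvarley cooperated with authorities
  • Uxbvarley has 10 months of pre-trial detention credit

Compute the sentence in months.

Offense while on release enhancement: +21 months
Use of a weapon enhancement: +32 months
Adjusted term: 47 months + 21 months + 32 months = 100 months
Cooperation with authorities reduction: 25% of 100 months = 25 months (rounded down)
After reduction: 100 − 25 = 75 months
Less pre-trial detention credit: 75 months − 10 months = 65 months
Cap at 88 months: 65 months is within the cap, no reduction.
Minimum 43 months: 65 months meets the minimum, no increase.

65 months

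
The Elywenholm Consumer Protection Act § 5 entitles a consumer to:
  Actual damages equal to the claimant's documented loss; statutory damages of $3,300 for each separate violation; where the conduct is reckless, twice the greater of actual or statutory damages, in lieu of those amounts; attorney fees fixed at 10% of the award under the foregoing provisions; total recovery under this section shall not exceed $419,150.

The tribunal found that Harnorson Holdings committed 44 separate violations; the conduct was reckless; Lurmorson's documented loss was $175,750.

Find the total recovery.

$386,650

Statutory damages: 44 × $3,300 = $145,200
Greater of actual damages ($175,750) or statutory damages ($145,200): $175,750
Doubled: 2 × $175,750 = $351,500
Attorney fees: 10% of $351,500 = $35,150
Total before cap: $351,500 + $35,150 = $386,650
Cap at $419,150: $386,650 is within the cap, no reduction.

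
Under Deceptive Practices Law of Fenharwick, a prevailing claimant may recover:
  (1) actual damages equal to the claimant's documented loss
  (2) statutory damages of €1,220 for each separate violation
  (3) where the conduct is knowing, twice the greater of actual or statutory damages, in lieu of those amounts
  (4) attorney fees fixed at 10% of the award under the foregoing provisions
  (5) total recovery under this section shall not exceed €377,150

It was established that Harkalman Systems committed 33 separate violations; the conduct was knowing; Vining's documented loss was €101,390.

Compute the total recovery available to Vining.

€223,058

Statutory damages: 33 × €1,220 = €40,260
Greater of actual damages (€101,390) or statutory damages (€40,260): €101,390
Doubled: 2 × €101,390 = €202,780
Attorney fees: 10% of €202,780 = €20,278
Total before cap: €202,780 + €20,278 = €223,058
Cap at €377,150: €223,058 is within the cap, no reduction.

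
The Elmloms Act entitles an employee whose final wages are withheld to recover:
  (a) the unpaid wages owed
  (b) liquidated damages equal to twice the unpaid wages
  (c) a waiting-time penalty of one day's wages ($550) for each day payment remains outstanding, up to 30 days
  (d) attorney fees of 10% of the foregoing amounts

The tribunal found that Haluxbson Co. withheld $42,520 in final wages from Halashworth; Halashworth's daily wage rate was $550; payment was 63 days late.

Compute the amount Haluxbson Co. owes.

Doubled: 2 × $42,520 = $85,040
Penalty days: min(63, 30) = 30
Waiting-time penalty: 30 × $550 = $16,500
Subtotal: $42,520 + $85,040 + $16,500 = $144,060
Attorney fees: 10% of $144,060 = $14,406
Total award: $144,060 + $14,406 = $158,466

$158,466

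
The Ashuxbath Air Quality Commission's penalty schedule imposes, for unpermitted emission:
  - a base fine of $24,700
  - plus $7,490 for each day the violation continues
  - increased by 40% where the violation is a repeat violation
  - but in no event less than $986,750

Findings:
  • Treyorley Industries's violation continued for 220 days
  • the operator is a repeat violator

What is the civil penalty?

$2,341,500

Per-day component: 220 × $7,490 = $1,647,800
Base plus per-day: $24,700 + $1,647,800 = $1,672,500
Enhancement: 40% of $1,672,500 = $669,000
Enhanced fine: $1,672,500 + $669,000 = $2,341,500
Minimum $986,750: $2,341,500 meets the minimum, no increase.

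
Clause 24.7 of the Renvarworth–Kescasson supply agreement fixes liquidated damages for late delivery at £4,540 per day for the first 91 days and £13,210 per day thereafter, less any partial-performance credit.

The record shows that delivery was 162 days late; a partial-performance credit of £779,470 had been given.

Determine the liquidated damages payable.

£571,580

First 91 days: 91 × £4,540 = £413,140
Remaining days: (162 − 91) × £13,210 = £937,910
Accrued per-day damages: £413,140 + £937,910 = £1,351,050
Less partial-performance credit: £1,351,050 − £779,470 = £571,580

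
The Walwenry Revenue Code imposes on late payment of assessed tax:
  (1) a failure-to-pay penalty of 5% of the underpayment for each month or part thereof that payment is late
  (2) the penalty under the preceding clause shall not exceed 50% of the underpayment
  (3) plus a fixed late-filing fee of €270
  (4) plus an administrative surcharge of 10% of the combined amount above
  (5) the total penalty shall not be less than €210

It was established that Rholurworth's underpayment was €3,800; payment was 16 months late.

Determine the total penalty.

Accrued rate: 5% × 16 = 80%, capped at 50% → 50%
Failure-to-pay penalty: 50% of €3,800 = €1,900
Penalty before surcharge: €1,900 + €270 = €2,170
Administrative surcharge: 10% of €2,170 = €217
Total penalty: €2,170 + €217 = €2,387
Minimum €210: €2,387 meets the minimum, no increase.

€2,387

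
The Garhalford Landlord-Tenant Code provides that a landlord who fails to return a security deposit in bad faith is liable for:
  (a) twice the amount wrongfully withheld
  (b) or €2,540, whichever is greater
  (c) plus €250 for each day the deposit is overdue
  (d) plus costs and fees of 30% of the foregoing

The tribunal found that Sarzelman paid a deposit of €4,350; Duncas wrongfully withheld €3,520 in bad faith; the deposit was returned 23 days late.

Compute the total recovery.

Recovery: €16,627

Doubled: 2 × €3,520 = €7,040
Minimum €2,540: €7,040 meets the minimum, no increase.
Late-return penalty: 23 × €250 = €5,750
Damages plus late penalty: €7,040 + €5,750 = €12,790
Costs and fees: 30% of €12,790 = €3,837
Total recovery: €12,790 + €3,837 = €16,627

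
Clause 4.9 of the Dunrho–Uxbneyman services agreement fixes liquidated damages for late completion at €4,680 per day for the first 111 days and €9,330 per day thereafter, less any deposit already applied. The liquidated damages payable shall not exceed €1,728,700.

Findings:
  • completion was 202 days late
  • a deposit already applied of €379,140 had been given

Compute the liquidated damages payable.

First 111 days: 111 × €4,680 = €519,480
Remaining days: (202 − 111) × €9,330 = €849,030
Accrued per-day damages: €519,480 + €849,030 = €1,368,510
Less deposit already applied: €1,368,510 − €379,140 = €989,370
Cap at €1,728,700: €989,370 is within the cap, no reduction.

Liquidated damages: €989,370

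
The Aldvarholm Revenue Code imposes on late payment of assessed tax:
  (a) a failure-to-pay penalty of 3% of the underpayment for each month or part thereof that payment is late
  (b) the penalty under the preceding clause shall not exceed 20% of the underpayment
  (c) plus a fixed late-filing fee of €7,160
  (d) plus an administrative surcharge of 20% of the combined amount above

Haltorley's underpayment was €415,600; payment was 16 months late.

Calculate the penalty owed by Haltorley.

€108,336

Accrued rate: 3% × 16 = 48%, capped at 20% → 20%
Failure-to-pay penalty: 20% of €415,600 = €83,120
Penalty before surcharge: €83,120 + €7,160 = €90,280
Administrative surcharge: 20% of €90,280 = €18,056
Total penalty: €90,280 + €18,056 = €108,336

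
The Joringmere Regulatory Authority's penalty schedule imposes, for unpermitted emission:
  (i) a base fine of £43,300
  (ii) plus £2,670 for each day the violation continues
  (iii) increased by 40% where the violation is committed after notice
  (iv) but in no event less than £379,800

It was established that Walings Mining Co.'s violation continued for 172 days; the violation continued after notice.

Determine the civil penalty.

Per-day component: 172 × £2,670 = £459,240
Base plus per-day: £43,300 + £459,240 = £502,540
Enhancement: 40% of £502,540 = £201,016
Enhanced fine: £502,540 + £201,016 = £703,556
Minimum £379,800: £703,556 meets the minimum, no increase.

Civil penalty: £703,556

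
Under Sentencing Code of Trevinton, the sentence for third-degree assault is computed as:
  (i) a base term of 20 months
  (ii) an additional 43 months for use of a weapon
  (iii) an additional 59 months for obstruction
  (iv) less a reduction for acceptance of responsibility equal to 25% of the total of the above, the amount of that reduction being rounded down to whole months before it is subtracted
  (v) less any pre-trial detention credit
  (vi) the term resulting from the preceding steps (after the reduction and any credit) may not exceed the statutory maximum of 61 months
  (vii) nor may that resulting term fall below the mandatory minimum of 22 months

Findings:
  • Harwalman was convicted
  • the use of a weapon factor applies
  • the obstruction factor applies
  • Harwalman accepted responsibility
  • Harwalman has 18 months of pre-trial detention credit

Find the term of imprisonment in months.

Use of a weapon enhancement: +43 months
Obstruction enhancement: +59 months
Adjusted term: 20 months + 43 months + 59 months = 122 months
Acceptance of responsibility reduction: 25% of 122 months = 30 months (rounded down)
After reduction: 122 − 30 = 92 months
Less pre-trial detention credit: 92 months − 18 months = 74 months
Cap at 61 months: 74 months exceeds the cap → 61 months
Minimum 22 months: 61 months meets the minimum, no increase.

61 months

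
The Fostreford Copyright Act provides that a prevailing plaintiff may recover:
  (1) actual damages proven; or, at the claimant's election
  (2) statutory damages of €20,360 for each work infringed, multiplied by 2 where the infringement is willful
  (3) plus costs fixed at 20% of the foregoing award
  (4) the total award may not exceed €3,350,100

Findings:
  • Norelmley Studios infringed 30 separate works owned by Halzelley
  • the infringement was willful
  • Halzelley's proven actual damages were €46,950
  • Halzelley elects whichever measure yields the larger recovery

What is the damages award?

Statutory damages: 30 × €20,360 = €610,800
Doubled: 2 × €610,800 = €1,221,600
Greater of actual damages (€46,950) or enhanced statutory damages (€1,221,600): €1,221,600
Costs: 20% of €1,221,600 = €244,320
Award plus costs: €1,221,600 + €244,320 = €1,465,920
Cap at €3,350,100: €1,465,920 is within the cap, no reduction.

€1,465,920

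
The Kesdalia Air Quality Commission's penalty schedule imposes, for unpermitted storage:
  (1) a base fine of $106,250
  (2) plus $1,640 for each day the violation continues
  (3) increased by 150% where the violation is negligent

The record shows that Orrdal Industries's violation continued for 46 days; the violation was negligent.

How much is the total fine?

$454,225

Per-day component: 46 × $1,640 = $75,440
Base plus per-day: $106,250 + $75,440 = $181,690
Enhancement: 150% of $181,690 = $272,535
Enhanced fine: $181,690 + $272,535 = $454,225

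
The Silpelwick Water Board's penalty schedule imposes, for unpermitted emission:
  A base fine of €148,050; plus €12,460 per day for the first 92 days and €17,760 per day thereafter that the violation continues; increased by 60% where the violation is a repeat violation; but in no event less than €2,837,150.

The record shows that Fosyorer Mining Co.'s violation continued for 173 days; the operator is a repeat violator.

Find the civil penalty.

Civil penalty: €4,372,688

First 92 days: 92 × €12,460 = €1,146,320
Remaining days: (173 − 92) × €17,760 = €1,438,560
Per-day component: €1,146,320 + €1,438,560 = €2,584,880
Base plus per-day: €148,050 + €2,584,880 = €2,732,930
Enhancement: 60% of €2,732,930 = €1,639,758
Enhanced fine: €2,732,930 + €1,639,758 = €4,372,688
Minimum €2,837,150: €4,372,688 meets the minimum, no increase.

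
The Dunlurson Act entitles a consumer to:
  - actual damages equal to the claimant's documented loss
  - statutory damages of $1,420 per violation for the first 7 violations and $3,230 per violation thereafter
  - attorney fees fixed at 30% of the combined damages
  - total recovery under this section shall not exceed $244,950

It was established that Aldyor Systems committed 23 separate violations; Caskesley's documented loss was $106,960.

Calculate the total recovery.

First 7 violations: 7 × $1,420 = $9,940
Remaining violations: (23 − 7) × $3,230 = $51,680
Statutory damages: $9,940 + $51,680 = $61,620
Combined damages: $106,960 + $61,620 = $168,580
Attorney fees: 30% of $168,580 = $50,574
Total before cap: $168,580 + $50,574 = $219,154
Cap at $244,950: $219,154 is within the cap, no reduction.

Total recovery: $219,154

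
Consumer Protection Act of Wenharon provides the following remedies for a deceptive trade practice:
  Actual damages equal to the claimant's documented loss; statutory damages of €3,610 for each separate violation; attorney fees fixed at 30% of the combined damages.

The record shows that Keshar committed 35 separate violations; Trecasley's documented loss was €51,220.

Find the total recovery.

Statutory damages: 35 × €3,610 = €126,350
Combined damages: €51,220 + €126,350 = €177,570
Attorney fees: 30% of €177,570 = €53,271
Total recovery: €177,570 + €53,271 = €230,841

Total recovery: €230,841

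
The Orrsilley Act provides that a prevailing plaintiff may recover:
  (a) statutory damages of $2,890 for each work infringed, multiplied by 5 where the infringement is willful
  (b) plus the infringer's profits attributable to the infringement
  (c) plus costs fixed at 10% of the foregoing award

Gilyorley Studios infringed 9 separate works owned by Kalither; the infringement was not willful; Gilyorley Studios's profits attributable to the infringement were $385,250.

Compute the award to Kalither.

Statutory damages: 9 × $2,890 = $26,010
Infringement not willful: no ×5 enhancement.
Combined award: $26,010 + $385,250 = $411,260
Costs: 10% of $411,260 = $41,126
Award plus costs: $411,260 + $41,126 = $452,386

$452,386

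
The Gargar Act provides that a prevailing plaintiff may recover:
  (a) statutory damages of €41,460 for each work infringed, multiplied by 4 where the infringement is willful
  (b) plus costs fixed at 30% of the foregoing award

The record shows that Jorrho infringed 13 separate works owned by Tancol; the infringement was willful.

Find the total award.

Statutory damages: 13 × €41,460 = €538,980
Multiplied by 4: 4 × €538,980 = €2,155,920
Costs: 30% of €2,155,920 = €646,776
Award plus costs: €2,155,920 + €646,776 = €2,802,696

€2,802,696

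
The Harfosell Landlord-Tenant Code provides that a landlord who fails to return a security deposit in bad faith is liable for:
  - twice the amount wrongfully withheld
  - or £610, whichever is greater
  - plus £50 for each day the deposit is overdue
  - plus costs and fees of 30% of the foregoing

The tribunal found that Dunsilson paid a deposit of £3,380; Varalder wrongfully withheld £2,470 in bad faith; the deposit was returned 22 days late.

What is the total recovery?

Doubled: 2 × £2,470 = £4,940
Minimum £610: £4,940 meets the minimum, no increase.
Late-return penalty: 22 × £50 = £1,100
Damages plus late penalty: £4,940 + £1,100 = £6,040
Costs and fees: 30% of £6,040 = £1,812
Total recovery: £6,040 + £1,812 = £7,852

£7,852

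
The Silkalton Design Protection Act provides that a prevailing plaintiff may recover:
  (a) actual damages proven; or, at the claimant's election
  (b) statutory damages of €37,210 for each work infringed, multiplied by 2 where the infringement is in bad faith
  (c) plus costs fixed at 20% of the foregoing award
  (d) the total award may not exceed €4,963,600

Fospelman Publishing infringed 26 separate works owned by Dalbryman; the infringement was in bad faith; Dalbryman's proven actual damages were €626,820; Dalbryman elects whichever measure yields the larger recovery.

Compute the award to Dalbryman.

€2,321,904

Statutory damages: 26 × €37,210 = €967,460
Doubled: 2 × €967,460 = €1,934,920
Greater of actual damages (€626,820) or enhanced statutory damages (€1,934,920): €1,934,920
Costs: 20% of €1,934,920 = €386,984
Award plus costs: €1,934,920 + €386,984 = €2,321,904
Cap at €4,963,600: €2,321,904 is within the cap, no reduction.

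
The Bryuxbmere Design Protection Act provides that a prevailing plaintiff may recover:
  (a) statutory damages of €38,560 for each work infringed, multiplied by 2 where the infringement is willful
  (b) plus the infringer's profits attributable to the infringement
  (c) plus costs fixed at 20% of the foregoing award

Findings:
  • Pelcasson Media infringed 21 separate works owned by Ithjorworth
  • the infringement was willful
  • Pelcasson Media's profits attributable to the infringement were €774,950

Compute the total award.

Statutory damages: 21 × €38,560 = €809,760
Doubled: 2 × €809,760 = €1,619,520
Combined award: €1,619,520 + €774,950 = €2,394,470
Costs: 20% of €2,394,470 = €478,894
Award plus costs: €2,394,470 + €478,894 = €2,873,364

€2,873,364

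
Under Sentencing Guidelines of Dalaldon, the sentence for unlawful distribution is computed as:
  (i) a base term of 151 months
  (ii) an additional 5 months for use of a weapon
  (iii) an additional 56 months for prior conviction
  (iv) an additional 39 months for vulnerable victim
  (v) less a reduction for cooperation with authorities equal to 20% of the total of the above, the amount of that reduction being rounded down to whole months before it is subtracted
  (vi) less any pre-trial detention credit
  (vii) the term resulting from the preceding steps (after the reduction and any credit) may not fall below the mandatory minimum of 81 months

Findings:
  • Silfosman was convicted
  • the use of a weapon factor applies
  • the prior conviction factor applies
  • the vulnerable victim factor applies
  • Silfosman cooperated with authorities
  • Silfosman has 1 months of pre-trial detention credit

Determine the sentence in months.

Use of a weapon enhancement: +5 months
Prior conviction enhancement: +56 months
Vulnerable victim enhancement: +39 months
Adjusted term: 151 months + 5 months + 56 months + 39 months = 251 months
Cooperation with authorities reduction: 20% of 251 months = 50 months (rounded down)
After reduction: 251 − 50 = 201 months
Less pre-trial detention credit: 201 months − 1 months = 200 months
Minimum 81 months: 200 months meets the minimum, no increase.

200 months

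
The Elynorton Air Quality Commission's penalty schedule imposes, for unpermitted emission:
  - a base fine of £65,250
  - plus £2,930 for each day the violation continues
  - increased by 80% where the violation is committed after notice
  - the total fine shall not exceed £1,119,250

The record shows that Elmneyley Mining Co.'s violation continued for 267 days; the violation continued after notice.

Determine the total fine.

£1,119,250

Per-day component: 267 × £2,930 = £782,310
Base plus per-day: £65,250 + £782,310 = £847,560
Enhancement: 80% of £847,560 = £678,048
Enhanced fine: £847,560 + £678,048 = £1,525,608
Cap at £1,119,250: £1,525,608 exceeds the cap → £1,119,250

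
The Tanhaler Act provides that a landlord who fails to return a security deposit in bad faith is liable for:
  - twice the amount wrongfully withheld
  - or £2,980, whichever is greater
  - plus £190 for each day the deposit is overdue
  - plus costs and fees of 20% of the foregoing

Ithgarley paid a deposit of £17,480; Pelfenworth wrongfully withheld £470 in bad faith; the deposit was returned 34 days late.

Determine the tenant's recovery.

Doubled: 2 × £470 = £940
Minimum £2,980: £940 is below the minimum → £2,980
Late-return penalty: 34 × £190 = £6,460
Damages plus late penalty: £2,980 + £6,460 = £9,440
Costs and fees: 20% of £9,440 = £1,888
Total recovery: £9,440 + £1,888 = £11,328

£11,328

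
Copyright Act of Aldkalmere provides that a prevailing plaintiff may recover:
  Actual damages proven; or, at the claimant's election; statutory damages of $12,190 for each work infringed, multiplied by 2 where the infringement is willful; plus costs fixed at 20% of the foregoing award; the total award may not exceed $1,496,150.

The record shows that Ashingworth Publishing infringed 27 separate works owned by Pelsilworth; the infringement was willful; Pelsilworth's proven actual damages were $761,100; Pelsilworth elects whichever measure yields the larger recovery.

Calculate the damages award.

$913,320

Statutory damages: 27 × $12,190 = $329,130
Doubled: 2 × $329,130 = $658,260
Greater of actual damages ($761,100) or enhanced statutory damages ($658,260): $761,100
Costs: 20% of $761,100 = $152,220
Award plus costs: $761,100 + $152,220 = $913,320
Cap at $1,496,150: $913,320 is within the cap, no reduction.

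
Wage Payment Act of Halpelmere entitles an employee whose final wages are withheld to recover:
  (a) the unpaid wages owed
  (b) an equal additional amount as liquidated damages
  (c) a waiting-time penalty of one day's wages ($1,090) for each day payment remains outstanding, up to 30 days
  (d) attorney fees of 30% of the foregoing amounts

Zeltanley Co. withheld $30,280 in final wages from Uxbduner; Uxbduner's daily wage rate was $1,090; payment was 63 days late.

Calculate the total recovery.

$121,238

Liquidated damages (equal amount): $30,280
Penalty days: min(63, 30) = 30
Waiting-time penalty: 30 × $1,090 = $32,700
Subtotal: $30,280 + $30,280 + $32,700 = $93,260
Attorney fees: 30% of $93,260 = $27,978
Total award: $93,260 + $27,978 = $121,238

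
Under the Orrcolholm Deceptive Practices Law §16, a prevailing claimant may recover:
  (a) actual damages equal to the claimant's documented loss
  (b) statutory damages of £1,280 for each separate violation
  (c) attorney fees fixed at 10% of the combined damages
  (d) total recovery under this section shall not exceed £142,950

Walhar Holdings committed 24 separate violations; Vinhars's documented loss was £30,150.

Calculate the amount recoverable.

Statutory damages: 24 × £1,280 = £30,720
Combined damages: £30,150 + £30,720 = £60,870
Attorney fees: 10% of £60,870 = £6,087
Total before cap: £60,870 + £6,087 = £66,957
Cap at £142,950: £66,957 is within the cap, no reduction.

£66,957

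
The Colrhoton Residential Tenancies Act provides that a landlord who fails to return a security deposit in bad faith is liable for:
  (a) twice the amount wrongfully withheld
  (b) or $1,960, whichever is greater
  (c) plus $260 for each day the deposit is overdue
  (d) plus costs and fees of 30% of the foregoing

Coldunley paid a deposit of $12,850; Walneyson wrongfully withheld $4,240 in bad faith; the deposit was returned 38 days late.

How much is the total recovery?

$23,868

Doubled: 2 × $4,240 = $8,480
Minimum $1,960: $8,480 meets the minimum, no increase.
Late-return penalty: 38 × $260 = $9,880
Damages plus late penalty: $8,480 + $9,880 = $18,360
Costs and fees: 30% of $18,360 = $5,508
Total recovery: $18,360 + $5,508 = $23,868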